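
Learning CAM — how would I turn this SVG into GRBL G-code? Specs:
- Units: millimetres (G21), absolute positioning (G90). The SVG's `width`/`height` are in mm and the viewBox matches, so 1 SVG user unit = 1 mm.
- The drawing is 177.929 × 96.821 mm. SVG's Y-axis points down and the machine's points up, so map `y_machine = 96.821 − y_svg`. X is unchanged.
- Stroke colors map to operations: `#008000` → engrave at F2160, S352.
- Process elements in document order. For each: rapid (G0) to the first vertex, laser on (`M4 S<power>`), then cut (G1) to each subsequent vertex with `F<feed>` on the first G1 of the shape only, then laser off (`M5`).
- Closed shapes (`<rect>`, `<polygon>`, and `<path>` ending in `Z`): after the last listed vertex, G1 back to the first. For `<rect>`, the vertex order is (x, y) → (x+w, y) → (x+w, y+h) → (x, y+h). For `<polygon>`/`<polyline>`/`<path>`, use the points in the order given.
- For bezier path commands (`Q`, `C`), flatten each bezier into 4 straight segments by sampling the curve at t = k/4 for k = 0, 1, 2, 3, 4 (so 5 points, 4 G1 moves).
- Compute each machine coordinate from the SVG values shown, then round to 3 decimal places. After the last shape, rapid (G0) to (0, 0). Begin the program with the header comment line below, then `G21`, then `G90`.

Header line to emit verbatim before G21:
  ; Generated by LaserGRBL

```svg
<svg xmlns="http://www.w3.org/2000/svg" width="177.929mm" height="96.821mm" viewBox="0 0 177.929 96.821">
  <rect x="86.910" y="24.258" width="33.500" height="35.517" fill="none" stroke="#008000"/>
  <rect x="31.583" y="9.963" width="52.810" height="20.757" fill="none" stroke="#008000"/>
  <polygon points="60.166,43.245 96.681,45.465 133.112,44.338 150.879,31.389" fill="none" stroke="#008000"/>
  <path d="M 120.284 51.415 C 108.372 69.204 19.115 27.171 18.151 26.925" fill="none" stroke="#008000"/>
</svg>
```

; Generated by LaserGRBL
G21
G90
G0 X86.910 Y72.563
M4 S352
G1 X120.410 Y72.563 F2160
G1 X120.410 Y37.046
G1 X86.910 Y37.046
G1 X86.910 Y72.563
M5
G0 X31.583 Y86.858
M4 S352
G1 X84.393 Y86.858 F2160
G1 X84.393 Y66.101
G1 X31.583 Y66.101
G1 X31.583 Y86.858
M5
G0 X60.166 Y53.576
M4 S352
G1 X96.681 Y51.356 F2160
G1 X133.112 Y52.483
G1 X150.879 Y65.432
G1 X60.166 Y53.576
M5
G0 X120.284 Y45.406
M4 S352
G1 X99.436 Y41.693 F2160
G1 X65.112 Y50.888
G1 X32.841 Y63.464
G1 X18.151 Y69.896
M5
G0 X0.000 Y0.000

viewBox `0 0 177.929 96.821` with mm width/height → 1 unit = 1 mm. Flip: y_m = 96.821 − y_svg.

**Shape 1** — `<rect>` rectangle, stroke `#008000` → engrave (S352, F2160). Machine vertices: (86.910,72.563) → (120.410,72.563) → (120.410,37.046) → (86.910,37.046) → (86.910,72.563). Closed: final G1 returns to the first vertex.

**Shape 2** — `<rect>` rectangle, stroke `#008000` → engrave (S352, F2160). Machine vertices: (31.583,86.858) → (84.393,86.858) → (84.393,66.101) → (31.583,66.101) → (31.583,86.858). Closed: final G1 returns to the first vertex.

**Shape 3** — `<polygon>` closed polygon, stroke `#008000` → engrave (S352, F2160). Machine vertices: (60.166,53.576) → (96.681,51.356) → (133.112,52.483) → (150.879,65.432) → (60.166,53.576). Closed: final G1 returns to the first vertex.

**Shape 4** — `<path>` cubic bezier, stroke `#008000` → engrave (S352, F2160). Control points (SVG): P0=(120.284,51.415), P1=(108.372,69.204), P2=(19.115,27.171), P3=(18.151,26.925); sampled at t=k/4. Machine vertices: (120.284,45.406) → (99.436,41.693) → (65.112,50.888) → (32.841,63.464) → (18.151,69.896). Open path.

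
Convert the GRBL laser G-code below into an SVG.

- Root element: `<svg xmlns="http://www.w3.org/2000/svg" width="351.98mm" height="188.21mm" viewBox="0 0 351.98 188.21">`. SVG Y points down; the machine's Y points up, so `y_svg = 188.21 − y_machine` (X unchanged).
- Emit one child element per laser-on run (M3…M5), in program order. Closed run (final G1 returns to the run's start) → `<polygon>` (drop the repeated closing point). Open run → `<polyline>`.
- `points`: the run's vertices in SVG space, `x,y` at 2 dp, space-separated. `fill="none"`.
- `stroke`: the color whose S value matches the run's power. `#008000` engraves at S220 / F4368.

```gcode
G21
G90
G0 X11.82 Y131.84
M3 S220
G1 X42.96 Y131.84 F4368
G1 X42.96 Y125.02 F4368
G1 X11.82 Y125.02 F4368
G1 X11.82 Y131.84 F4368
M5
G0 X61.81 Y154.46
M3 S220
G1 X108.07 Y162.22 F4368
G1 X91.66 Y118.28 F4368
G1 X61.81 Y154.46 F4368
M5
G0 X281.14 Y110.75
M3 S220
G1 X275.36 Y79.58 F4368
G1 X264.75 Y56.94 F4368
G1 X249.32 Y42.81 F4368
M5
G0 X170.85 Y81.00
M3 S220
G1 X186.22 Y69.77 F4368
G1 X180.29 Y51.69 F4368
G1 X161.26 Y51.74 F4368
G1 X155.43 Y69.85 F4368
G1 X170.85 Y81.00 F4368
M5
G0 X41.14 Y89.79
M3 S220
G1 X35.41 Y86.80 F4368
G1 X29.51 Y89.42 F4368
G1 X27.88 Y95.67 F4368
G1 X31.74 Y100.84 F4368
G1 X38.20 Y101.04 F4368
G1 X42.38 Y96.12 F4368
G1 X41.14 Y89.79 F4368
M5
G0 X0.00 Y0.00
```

Each laser-on run becomes one SVG element. Flip Y back into SVG space with y_svg = 188.21 − y_machine. Every run uses S220, so all elements get stroke `#008000` (engrave).

Run 1: The run returns to its start, so emit a `<polygon>` with points (Y-flipped): 11.82,56.37 42.96,56.37 42.96,63.19 11.82,63.19.

Run 2: The run returns to its start, so emit a `<polygon>` with points (Y-flipped): 61.81,33.75 108.07,25.99 91.66,69.93.

Run 3: The run is open, so emit a `<polyline>` with points (Y-flipped): 281.14,77.46 275.36,108.63 264.75,131.27 249.32,145.40.

Run 4: The run returns to its start, so emit a `<polygon>` with points (Y-flipped): 170.85,107.21 186.22,118.44 180.29,136.52 161.26,136.47 155.43,118.36.

Run 5: The run returns to its start, so emit a `<polygon>` with points (Y-flipped): 41.14,98.42 35.41,101.41 29.51,98.79 27.88,92.54 31.74,87.37 38.20,87.17 42.38,92.09.

<svg xmlns="http://www.w3.org/2000/svg" width="351.98mm" height="188.21mm" viewBox="0 0 351.98 188.21">
  <polygon points="11.82,56.37 42.96,56.37 42.96,63.19 11.82,63.19" fill="none" stroke="#008000"/>
  <polygon points="61.81,33.75 108.07,25.99 91.66,69.93" fill="none" stroke="#008000"/>
  <polyline points="281.14,77.46 275.36,108.63 264.75,131.27 249.32,145.40" fill="none" stroke="#008000"/>
  <polygon points="170.85,107.21 186.22,118.44 180.29,136.52 161.26,136.47 155.43,118.36" fill="none" stroke="#008000"/>
  <polygon points="41.14,98.42 35.41,101.41 29.51,98.79 27.88,92.54 31.74,87.37 38.20,87.17 42.38,92.09" fill="none" stroke="#008000"/>
</svg>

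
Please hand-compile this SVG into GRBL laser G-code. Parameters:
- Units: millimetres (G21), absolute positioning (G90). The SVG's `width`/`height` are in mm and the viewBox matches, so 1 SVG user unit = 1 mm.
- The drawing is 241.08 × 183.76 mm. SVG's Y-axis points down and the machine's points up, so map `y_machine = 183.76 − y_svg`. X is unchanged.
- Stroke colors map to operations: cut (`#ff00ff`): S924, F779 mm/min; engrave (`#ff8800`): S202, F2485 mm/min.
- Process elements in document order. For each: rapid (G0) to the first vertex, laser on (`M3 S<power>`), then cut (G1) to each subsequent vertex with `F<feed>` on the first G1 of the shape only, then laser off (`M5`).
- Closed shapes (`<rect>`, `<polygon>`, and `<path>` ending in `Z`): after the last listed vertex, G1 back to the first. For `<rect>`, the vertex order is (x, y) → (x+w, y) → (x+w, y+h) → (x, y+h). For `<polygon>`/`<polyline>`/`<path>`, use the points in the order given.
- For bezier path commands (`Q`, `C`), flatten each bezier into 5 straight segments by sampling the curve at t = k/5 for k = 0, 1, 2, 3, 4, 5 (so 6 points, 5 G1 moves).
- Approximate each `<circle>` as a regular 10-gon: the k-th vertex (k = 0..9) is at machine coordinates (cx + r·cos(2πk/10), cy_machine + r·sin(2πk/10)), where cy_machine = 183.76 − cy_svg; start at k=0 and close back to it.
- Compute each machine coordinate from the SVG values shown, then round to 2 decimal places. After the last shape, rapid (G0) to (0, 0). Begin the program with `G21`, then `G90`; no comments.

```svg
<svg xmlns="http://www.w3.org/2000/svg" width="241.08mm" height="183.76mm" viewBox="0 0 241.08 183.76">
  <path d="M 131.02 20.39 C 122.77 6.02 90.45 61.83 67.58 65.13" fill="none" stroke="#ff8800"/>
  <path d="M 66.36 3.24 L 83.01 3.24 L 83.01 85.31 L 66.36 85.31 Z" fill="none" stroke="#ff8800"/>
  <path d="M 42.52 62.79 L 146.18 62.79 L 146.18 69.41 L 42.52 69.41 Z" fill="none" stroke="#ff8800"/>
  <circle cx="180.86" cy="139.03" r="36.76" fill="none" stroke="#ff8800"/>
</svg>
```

G21
G90
G0 X131.02 Y163.37
M3 S202
G1 X123.45 Y164.55 F2485
G1 X111.71 Y154.78
G1 X97.41 Y139.94
G1 X82.17 Y125.93
G1 X67.58 Y118.63
M5
G0 X66.36 Y180.52
M3 S202
G1 X83.01 Y180.52 F2485
G1 X83.01 Y98.45
G1 X66.36 Y98.45
G1 X66.36 Y180.52
M5
G0 X42.52 Y120.97
M3 S202
G1 X146.18 Y120.97 F2485
G1 X146.18 Y114.35
G1 X42.52 Y114.35
G1 X42.52 Y120.97
M5
G0 X217.62 Y44.73
M3 S202
G1 X210.60 Y66.34 F2485
G1 X192.22 Y79.69
G1 X169.50 Y79.69
G1 X151.12 Y66.34
G1 X144.10 Y44.73
G1 X151.12 Y23.12
G1 X169.50 Y9.77
G1 X192.22 Y9.77
G1 X210.60 Y23.12
G1 X217.62 Y44.73
M5
G0 X0.00 Y0.00

1 u = 1 mm; y_m = 183.76 − y.

[1] `<path>` cubic bezier, #ff8800→engrave S202 F2485: (131.02,163.37) → (123.45,164.55) → (111.71,154.78) → (97.41,139.94) → (82.17,125.93) → (67.58,118.63)

[2] `<path>` rectangle, #ff8800→engrave S202 F2485: (66.36,180.52) → (83.01,180.52) → (83.01,98.45) → (66.36,98.45) → (66.36,180.52) (closed)

[3] `<path>` rectangle, #ff8800→engrave S202 F2485: (42.52,120.97) → (146.18,120.97) → (146.18,114.35) → (42.52,114.35) → (42.52,120.97) (closed)

[4] `<circle>` circle, #ff8800→engrave S202 F2485: (217.62,44.73) → (210.60,66.34) → (192.22,79.69) → (169.50,79.69) → (151.12,66.34) → (144.10,44.73) → (151.12,23.12) → (169.50,9.77) → (192.22,9.77) → (210.60,23.12) → (217.62,44.73) (closed)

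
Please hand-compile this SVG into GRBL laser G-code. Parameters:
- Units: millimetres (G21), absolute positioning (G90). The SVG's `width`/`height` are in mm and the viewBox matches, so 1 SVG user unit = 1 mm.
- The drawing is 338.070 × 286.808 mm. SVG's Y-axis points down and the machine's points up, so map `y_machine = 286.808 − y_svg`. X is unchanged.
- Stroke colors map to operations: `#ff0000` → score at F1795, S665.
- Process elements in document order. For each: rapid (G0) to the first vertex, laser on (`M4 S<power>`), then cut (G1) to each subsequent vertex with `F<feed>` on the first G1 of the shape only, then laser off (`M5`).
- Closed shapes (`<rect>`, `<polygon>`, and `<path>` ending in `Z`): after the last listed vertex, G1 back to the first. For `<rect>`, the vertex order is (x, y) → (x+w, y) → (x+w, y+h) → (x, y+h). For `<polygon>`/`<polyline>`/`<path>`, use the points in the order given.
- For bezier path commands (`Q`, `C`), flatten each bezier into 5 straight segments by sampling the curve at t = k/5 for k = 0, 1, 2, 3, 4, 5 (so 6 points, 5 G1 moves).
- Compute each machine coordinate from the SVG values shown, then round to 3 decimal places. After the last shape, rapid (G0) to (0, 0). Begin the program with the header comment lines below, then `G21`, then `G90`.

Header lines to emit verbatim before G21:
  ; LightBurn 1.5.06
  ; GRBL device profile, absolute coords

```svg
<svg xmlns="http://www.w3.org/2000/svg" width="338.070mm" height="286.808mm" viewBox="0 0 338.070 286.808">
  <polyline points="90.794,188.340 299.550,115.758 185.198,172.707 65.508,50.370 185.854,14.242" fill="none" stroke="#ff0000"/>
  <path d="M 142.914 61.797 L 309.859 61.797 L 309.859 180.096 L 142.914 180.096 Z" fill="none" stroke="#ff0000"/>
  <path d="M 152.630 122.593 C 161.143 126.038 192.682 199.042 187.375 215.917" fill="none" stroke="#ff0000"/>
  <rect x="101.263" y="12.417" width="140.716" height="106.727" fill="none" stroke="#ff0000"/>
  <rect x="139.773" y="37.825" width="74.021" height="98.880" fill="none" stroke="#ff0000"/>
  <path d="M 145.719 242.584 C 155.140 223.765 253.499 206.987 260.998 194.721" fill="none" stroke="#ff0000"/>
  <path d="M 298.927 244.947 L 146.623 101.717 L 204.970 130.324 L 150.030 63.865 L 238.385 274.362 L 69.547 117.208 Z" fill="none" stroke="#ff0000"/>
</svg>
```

; LightBurn 1.5.06
; GRBL device profile, absolute coords
G21
G90
G0 X90.794 Y98.468
M4 S665
G1 X299.550 Y171.050 F1795
G1 X185.198 Y114.101
G1 X65.508 Y236.438
G1 X185.854 Y272.566
M5
G0 X142.914 Y225.011
M4 S665
G1 X309.859 Y225.011 F1795
G1 X309.859 Y106.712
G1 X142.914 Y106.712
G1 X142.914 Y225.011
M5
G0 X152.630 Y164.215
M4 S665
G1 X160.022 Y154.806 F1795
G1 X170.066 Y134.737
G1 X179.889 Y110.039
G1 X186.617 Y86.746
G1 X187.375 Y70.891
M5
G0 X101.263 Y274.391
M4 S665
G1 X241.979 Y274.391 F1795
G1 X241.979 Y167.664
G1 X101.263 Y167.664
G1 X101.263 Y274.391
M5
G0 X139.773 Y248.983
M4 S665
G1 X213.794 Y248.983 F1795
G1 X213.794 Y150.103
G1 X139.773 Y150.103
G1 X139.773 Y248.983
M5
G0 X145.719 Y44.224
M4 S665
G1 X160.606 Y55.251 F1795
G1 X188.207 Y65.669
G1 X219.893 Y75.360
G1 X247.034 Y84.206
G1 X260.998 Y92.087
M5
G0 X298.927 Y41.861
M4 S665
G1 X146.623 Y185.091 F1795
G1 X204.970 Y156.484
G1 X150.030 Y222.943
G1 X238.385 Y12.446
G1 X69.547 Y169.600
G1 X298.927 Y41.861
M5
G0 X0.000 Y0.000

viewBox `0 0 338.070 286.808` with mm width/height → 1 unit = 1 mm. Flip: y_m = 286.808 − y_svg.

**Shape 1** — `<polyline>` open polyline, stroke `#ff0000` → score (S665, F1795). Machine vertices: (90.794,98.468) → (299.550,171.050) → (185.198,114.101) → (65.508,236.438) → (185.854,272.566). Open path.

**Shape 2** — `<path>` rectangle, stroke `#ff0000` → score (S665, F1795). Machine vertices: (142.914,225.011) → (309.859,225.011) → (309.859,106.712) → (142.914,106.712) → (142.914,225.011). Closed: final G1 returns to the first vertex.

**Shape 3** — `<path>` cubic bezier, stroke `#ff0000` → score (S665, F1795). Control points (SVG): P0=(152.630,122.593), P1=(161.143,126.038), P2=(192.682,199.042), P3=(187.375,215.917); sampled at t=k/5. Machine vertices: (152.630,164.215) → (160.022,154.806) → (170.066,134.737) → (179.889,110.039) → (186.617,86.746) → (187.375,70.891). Open path.

**Shape 4** — `<rect>` rectangle, stroke `#ff0000` → score (S665, F1795). Machine vertices: (101.263,274.391) → (241.979,274.391) → (241.979,167.664) → (101.263,167.664) → (101.263,274.391). Closed: final G1 returns to the first vertex.

**Shape 5** — `<rect>` rectangle, stroke `#ff0000` → score (S665, F1795). Machine vertices: (139.773,248.983) → (213.794,248.983) → (213.794,150.103) → (139.773,150.103) → (139.773,248.983). Closed: final G1 returns to the first vertex.

**Shape 6** — `<path>` cubic bezier, stroke `#ff0000` → score (S665, F1795). Control points (SVG): P0=(145.719,242.584), P1=(155.140,223.765), P2=(253.499,206.987), P3=(260.998,194.721); sampled at t=k/5. Machine vertices: (145.719,44.224) → (160.606,55.251) → (188.207,65.669) → (219.893,75.360) → (247.034,84.206) → (260.998,92.087). Open path.

**Shape 7** — `<path>` closed polygon, stroke `#ff0000` → score (S665, F1795). Machine vertices: (298.927,41.861) → (146.623,185.091) → (204.970,156.484) → (150.030,222.943) → (238.385,12.446) → (69.547,169.600) → (298.927,41.861). Closed: final G1 returns to the first vertex.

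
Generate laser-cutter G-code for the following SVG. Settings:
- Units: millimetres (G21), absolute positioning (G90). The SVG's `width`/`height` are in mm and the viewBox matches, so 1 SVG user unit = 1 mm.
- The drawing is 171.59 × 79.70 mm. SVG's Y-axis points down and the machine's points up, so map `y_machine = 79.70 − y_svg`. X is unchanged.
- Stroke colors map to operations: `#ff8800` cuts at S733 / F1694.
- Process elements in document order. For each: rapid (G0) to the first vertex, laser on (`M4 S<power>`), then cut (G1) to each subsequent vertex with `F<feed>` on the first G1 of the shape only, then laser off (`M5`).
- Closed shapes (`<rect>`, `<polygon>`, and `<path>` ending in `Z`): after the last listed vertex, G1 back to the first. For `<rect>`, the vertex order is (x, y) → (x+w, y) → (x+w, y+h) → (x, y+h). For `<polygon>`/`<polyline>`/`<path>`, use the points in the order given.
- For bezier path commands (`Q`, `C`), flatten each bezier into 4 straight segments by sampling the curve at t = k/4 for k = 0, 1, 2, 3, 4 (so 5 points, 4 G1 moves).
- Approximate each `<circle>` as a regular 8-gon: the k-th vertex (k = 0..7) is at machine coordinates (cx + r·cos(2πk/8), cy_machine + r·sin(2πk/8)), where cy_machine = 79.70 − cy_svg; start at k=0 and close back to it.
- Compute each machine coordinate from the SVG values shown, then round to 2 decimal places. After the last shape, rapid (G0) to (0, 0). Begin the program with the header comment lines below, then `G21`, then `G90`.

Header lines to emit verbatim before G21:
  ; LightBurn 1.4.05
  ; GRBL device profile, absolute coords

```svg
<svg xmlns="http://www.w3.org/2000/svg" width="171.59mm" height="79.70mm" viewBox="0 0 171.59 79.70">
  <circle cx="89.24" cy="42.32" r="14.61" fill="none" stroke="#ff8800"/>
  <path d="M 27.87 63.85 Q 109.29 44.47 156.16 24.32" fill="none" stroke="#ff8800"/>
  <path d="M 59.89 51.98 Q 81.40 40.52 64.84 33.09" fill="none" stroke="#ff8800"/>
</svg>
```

; LightBurn 1.4.05
; GRBL device profile, absolute coords
G21
G90
G0 X103.85 Y37.38
M4 S733
G1 X99.57 Y47.71 F1694
G1 X89.24 Y51.99
G1 X78.91 Y47.71
G1 X74.63 Y37.38
G1 X78.91 Y27.05
G1 X89.24 Y22.77
G1 X99.57 Y27.05
G1 X103.85 Y37.38
M5
G0 X27.87 Y15.85
M4 S733
G1 X66.42 Y25.59 F1694
G1 X100.65 Y35.42
G1 X130.57 Y45.35
G1 X156.16 Y55.38
M5
G0 X59.89 Y27.72
M4 S733
G1 X68.27 Y33.20 F1694
G1 X71.88 Y38.17
G1 X70.74 Y42.64
G1 X64.84 Y46.61
M5
G0 X0.00 Y0.00

viewBox `0 0 171.59 79.70` with mm width/height → 1 unit = 1 mm. Flip: y_m = 79.70 − y_svg.

**Shape 1** — `<circle>` circle, stroke `#ff8800` → cut (S733, F1694). Machine vertices: (103.85,37.38) → (99.57,47.71) → (89.24,51.99) → (78.91,47.71) → (74.63,37.38) → (78.91,27.05) → (89.24,22.77) → (99.57,27.05) → (103.85,37.38). Closed: final G1 returns to the first vertex.

**Shape 2** — `<path>` quadratic bezier, stroke `#ff8800` → cut (S733, F1694). Control points (SVG): P0=(27.87,63.85), P1=(109.29,44.47), P2=(156.16,24.32); sampled at t=k/4. Machine vertices: (27.87,15.85) → (66.42,25.59) → (100.65,35.42) → (130.57,45.35) → (156.16,55.38). Open path.

**Shape 3** — `<path>` quadratic bezier, stroke `#ff8800` → cut (S733, F1694). Control points (SVG): P0=(59.89,51.98), P1=(81.40,40.52), P2=(64.84,33.09); sampled at t=k/4. Machine vertices: (59.89,27.72) → (68.27,33.20) → (71.88,38.17) → (70.74,42.64) → (64.84,46.61). Open path.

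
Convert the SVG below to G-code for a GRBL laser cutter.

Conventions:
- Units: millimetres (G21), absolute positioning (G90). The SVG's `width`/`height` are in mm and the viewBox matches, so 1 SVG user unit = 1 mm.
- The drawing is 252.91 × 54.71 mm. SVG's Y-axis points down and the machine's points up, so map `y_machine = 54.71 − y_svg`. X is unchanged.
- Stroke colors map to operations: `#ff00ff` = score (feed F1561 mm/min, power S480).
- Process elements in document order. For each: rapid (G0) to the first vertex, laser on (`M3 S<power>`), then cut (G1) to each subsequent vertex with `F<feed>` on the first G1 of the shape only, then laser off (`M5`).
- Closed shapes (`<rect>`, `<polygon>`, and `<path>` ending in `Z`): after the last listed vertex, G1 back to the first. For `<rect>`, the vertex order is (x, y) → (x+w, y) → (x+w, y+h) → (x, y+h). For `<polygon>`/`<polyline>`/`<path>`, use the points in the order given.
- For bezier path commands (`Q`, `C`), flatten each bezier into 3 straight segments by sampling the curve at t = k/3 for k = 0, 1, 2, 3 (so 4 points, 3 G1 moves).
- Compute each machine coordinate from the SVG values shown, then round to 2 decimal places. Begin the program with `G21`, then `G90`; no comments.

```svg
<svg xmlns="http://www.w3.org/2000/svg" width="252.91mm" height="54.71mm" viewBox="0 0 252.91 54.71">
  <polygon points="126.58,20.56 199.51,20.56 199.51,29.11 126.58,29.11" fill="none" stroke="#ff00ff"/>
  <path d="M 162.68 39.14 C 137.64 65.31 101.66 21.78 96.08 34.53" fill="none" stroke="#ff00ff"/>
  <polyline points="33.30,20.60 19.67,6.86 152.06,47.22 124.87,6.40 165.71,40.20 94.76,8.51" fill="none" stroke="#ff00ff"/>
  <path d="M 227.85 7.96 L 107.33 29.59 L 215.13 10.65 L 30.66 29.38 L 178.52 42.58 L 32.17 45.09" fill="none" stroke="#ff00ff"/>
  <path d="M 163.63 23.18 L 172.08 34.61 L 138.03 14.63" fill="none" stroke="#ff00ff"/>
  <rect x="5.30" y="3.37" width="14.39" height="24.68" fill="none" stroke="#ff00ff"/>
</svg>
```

viewBox `0 0 252.91 54.71` with mm width/height → 1 unit = 1 mm. Flip: y_m = 54.71 − y_svg.

**Shape 1** — `<polygon>` rectangle, stroke `#ff00ff` → score (S480, F1561). Machine vertices: (126.58,34.15) → (199.51,34.15) → (199.51,25.60) → (126.58,25.60) → (126.58,34.15). Closed: final G1 returns to the first vertex.

**Shape 2** — `<path>` cubic bezier, stroke `#ff00ff` → score (S480, F1561). Control points (SVG): P0=(162.68,39.14), P1=(137.64,65.31), P2=(101.66,21.78), P3=(96.08,34.53); sampled at t=k/3. Machine vertices: (162.68,15.57) → (135.52,7.97) → (110.26,18.84) → (96.08,20.18). Open path.

**Shape 3** — `<polyline>` open polyline, stroke `#ff00ff` → score (S480, F1561). Machine vertices: (33.30,34.11) → (19.67,47.85) → (152.06,7.49) → (124.87,48.31) → (165.71,14.51) → (94.76,46.20). Open path.

**Shape 4** — `<path>` open polyline, stroke `#ff00ff` → score (S480, F1561). Machine vertices: (227.85,46.75) → (107.33,25.12) → (215.13,44.06) → (30.66,25.33) → (178.52,12.13) → (32.17,9.62). Open path.

**Shape 5** — `<path>` open polyline, stroke `#ff00ff` → score (S480, F1561). Machine vertices: (163.63,31.53) → (172.08,20.10) → (138.03,40.08). Open path.

**Shape 6** — `<rect>` rectangle, stroke `#ff00ff` → score (S480, F1561). Machine vertices: (5.30,51.34) → (19.69,51.34) → (19.69,26.66) → (5.30,26.66) → (5.30,51.34). Closed: final G1 returns to the first vertex.

G21
G90
G0 X126.58 Y34.15
M3 S480
G1 X199.51 Y34.15 F1561
G1 X199.51 Y25.60
G1 X126.58 Y25.60
G1 X126.58 Y34.15
M5
G0 X162.68 Y15.57
M3 S480
G1 X135.52 Y7.97 F1561
G1 X110.26 Y18.84
G1 X96.08 Y20.18
M5
G0 X33.30 Y34.11
M3 S480
G1 X19.67 Y47.85 F1561
G1 X152.06 Y7.49
G1 X124.87 Y48.31
G1 X165.71 Y14.51
G1 X94.76 Y46.20
M5
G0 X227.85 Y46.75
M3 S480
G1 X107.33 Y25.12 F1561
G1 X215.13 Y44.06
G1 X30.66 Y25.33
G1 X178.52 Y12.13
G1 X32.17 Y9.62
M5
G0 X163.63 Y31.53
M3 S480
G1 X172.08 Y20.10 F1561
G1 X138.03 Y40.08
M5
G0 X5.30 Y51.34
M3 S480
G1 X19.69 Y51.34 F1561
G1 X19.69 Y26.66
G1 X5.30 Y26.66
G1 X5.30 Y51.34
M5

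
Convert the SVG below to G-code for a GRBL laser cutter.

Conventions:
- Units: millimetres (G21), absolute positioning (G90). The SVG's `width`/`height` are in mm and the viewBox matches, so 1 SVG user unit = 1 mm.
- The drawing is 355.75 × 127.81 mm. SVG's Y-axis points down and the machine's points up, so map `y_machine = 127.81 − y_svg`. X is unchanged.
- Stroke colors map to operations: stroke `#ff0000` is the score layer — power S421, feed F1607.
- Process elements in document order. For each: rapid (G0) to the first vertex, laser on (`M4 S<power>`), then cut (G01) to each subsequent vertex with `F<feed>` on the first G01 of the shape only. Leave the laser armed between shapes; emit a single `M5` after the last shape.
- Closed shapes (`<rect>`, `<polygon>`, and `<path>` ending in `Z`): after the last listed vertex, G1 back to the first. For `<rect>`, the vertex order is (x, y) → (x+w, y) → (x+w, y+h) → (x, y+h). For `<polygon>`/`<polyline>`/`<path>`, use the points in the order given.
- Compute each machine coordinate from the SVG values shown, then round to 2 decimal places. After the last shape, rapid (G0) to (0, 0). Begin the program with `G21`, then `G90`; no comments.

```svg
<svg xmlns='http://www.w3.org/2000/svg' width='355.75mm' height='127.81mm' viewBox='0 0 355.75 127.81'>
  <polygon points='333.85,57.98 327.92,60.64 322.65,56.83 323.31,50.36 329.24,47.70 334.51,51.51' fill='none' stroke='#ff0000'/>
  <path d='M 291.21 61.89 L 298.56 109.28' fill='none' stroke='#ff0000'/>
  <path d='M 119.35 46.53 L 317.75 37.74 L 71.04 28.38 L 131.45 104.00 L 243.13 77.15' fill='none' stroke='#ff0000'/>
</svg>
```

G21
G90
G0 X333.85 Y69.83
M4 S421
G01 X327.92 Y67.17 F1607
G01 X322.65 Y70.98
G01 X323.31 Y77.45
G01 X329.24 Y80.11
G01 X334.51 Y76.30
G01 X333.85 Y69.83
G0 X291.21 Y65.92
M4 S421
G01 X298.56 Y18.53 F1607
G0 X119.35 Y81.28
M4 S421
G01 X317.75 Y90.07 F1607
G01 X71.04 Y99.43
G01 X131.45 Y23.81
G01 X243.13 Y50.66
M5
G0 X0.00 Y0.00

1 u = 1 mm; y_m = 127.81 − y.

[1] `<polygon>` regular polygon, #ff0000→score S421 F1607: (333.85,69.83) → (327.92,67.17) → (322.65,70.98) → (323.31,77.45) → (329.24,80.11) → (334.51,76.30) → (333.85,69.83) (closed)

[2] `<path>` line segment, #ff0000→score S421 F1607: (291.21,65.92) → (298.56,18.53)

[3] `<path>` open polyline, #ff0000→score S421 F1607: (119.35,81.28) → (317.75,90.07) → (71.04,99.43) → (131.45,23.81) → (243.13,50.66)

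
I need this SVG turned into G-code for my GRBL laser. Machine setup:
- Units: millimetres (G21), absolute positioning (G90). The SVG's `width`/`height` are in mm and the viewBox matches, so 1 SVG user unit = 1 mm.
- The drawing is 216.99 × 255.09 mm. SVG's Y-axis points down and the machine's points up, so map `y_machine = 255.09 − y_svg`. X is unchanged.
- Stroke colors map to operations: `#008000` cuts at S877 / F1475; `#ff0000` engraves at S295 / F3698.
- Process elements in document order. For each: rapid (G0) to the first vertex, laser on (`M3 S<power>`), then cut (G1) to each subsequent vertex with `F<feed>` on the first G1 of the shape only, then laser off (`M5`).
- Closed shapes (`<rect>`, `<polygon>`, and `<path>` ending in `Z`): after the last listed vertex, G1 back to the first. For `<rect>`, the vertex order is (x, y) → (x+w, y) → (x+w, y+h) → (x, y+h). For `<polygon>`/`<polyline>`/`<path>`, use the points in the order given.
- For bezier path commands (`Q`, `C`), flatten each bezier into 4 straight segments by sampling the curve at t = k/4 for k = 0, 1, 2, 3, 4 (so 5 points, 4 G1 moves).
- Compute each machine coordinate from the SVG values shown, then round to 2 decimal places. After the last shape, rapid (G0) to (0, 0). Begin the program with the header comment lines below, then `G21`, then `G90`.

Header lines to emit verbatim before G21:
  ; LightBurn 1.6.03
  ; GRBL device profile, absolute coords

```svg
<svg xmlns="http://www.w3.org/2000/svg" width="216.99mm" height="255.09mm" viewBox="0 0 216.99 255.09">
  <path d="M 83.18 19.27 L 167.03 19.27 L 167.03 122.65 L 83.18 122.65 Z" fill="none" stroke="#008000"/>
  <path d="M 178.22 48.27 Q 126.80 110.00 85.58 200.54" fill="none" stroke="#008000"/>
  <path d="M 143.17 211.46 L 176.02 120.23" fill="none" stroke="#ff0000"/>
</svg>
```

; LightBurn 1.6.03
; GRBL device profile, absolute coords
G21
G90
G0 X83.18 Y235.82
M3 S877
G1 X167.03 Y235.82 F1475
G1 X167.03 Y132.44
G1 X83.18 Y132.44
G1 X83.18 Y235.82
M5
G0 X178.22 Y206.82
M3 S877
G1 X153.15 Y174.15 F1475
G1 X129.35 Y137.89
G1 X106.83 Y98.02
G1 X85.58 Y54.55
M5
G0 X143.17 Y43.63
M3 S295
G1 X176.02 Y134.86 F3698
M5
G0 X0.00 Y0.00

Since the viewBox matches the mm dimensions, user units are millimetres directly. The only transform is the Y-flip y_m = 255.09 − y_svg.

Shape 1 is a rectangle drawn with `<path>`. Its stroke #008000 means cut at S877, F1475. After flipping Y the toolpath is (83.18,235.82) → (167.03,235.82) → (167.03,132.44) → (83.18,132.44) → (83.18,235.82), returning to the start.

Shape 2 is a quadratic bezier drawn with `<path>`. Its stroke #008000 means cut at S877, F1475. After flipping Y the toolpath is (178.22,206.82) → (153.15,174.15) → (129.35,137.89) → (106.83,98.02) → (85.58,54.55).

Shape 3 is a line segment drawn with `<path>`. Its stroke #ff0000 means engrave at S295, F3698. After flipping Y the toolpath is (143.17,43.63) → (176.02,134.86).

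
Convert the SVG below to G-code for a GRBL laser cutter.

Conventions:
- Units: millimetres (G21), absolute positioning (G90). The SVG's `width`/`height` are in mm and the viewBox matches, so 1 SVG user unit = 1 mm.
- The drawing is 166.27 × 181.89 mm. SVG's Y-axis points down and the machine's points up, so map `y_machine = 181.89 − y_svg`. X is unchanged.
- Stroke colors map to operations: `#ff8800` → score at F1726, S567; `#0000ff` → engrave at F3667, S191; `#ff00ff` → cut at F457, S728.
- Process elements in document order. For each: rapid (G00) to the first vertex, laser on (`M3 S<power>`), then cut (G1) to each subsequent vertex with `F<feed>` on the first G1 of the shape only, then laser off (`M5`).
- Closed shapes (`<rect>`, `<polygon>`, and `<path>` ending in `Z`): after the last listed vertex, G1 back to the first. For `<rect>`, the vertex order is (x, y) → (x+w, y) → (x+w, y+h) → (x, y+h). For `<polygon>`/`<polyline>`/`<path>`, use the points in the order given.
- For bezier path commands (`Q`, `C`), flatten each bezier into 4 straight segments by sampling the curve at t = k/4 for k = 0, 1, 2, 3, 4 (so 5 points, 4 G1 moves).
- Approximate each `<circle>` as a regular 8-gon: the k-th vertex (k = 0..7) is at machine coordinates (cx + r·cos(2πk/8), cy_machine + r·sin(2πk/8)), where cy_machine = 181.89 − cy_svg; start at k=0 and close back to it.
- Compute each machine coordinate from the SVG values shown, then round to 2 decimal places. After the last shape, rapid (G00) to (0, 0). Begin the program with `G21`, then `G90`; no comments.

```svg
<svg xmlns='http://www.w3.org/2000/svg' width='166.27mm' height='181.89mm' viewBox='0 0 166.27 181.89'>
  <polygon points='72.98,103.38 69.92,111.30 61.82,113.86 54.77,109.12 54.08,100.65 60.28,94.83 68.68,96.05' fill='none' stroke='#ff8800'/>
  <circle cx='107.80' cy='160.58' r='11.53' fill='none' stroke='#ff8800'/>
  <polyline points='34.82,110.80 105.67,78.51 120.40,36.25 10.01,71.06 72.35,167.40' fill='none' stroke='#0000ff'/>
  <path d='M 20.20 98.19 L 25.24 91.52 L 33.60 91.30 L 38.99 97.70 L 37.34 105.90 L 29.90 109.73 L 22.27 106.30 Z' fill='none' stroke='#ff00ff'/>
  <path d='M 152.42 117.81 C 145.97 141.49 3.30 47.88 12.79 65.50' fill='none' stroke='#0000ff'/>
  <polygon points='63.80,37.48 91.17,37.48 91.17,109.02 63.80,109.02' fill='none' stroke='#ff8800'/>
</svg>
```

G21
G90
G00 X72.98 Y78.51
M3 S567
G1 X69.92 Y70.59 F1726
G1 X61.82 Y68.03
G1 X54.77 Y72.77
G1 X54.08 Y81.24
G1 X60.28 Y87.06
G1 X68.68 Y85.84
G1 X72.98 Y78.51
M5
G00 X119.33 Y21.31
M3 S567
G1 X115.95 Y29.46 F1726
G1 X107.80 Y32.84
G1 X99.65 Y29.46
G1 X96.27 Y21.31
G1 X99.65 Y13.16
G1 X107.80 Y9.78
G1 X115.95 Y13.16
G1 X119.33 Y21.31
M5
G00 X34.82 Y71.09
M3 S191
G1 X105.67 Y103.38 F3667
G1 X120.40 Y145.64
G1 X10.01 Y110.83
G1 X72.35 Y14.49
M5
G00 X20.20 Y83.70
M3 S728
G1 X25.24 Y90.37 F457
G1 X33.60 Y90.59
G1 X38.99 Y84.19
G1 X37.34 Y75.99
G1 X29.90 Y72.16
G1 X22.27 Y75.59
G1 X20.20 Y83.70
M5
G00 X152.42 Y64.08
M3 S191
G1 X126.55 Y64.74 F3667
G1 X76.63 Y87.96
G1 X29.70 Y112.32
G1 X12.79 Y116.39
M5
G00 X63.80 Y144.41
M3 S567
G1 X91.17 Y144.41 F1726
G1 X91.17 Y72.87
G1 X63.80 Y72.87
G1 X63.80 Y144.41
M5
G00 X0.00 Y0.00

1 u = 1 mm; y_m = 181.89 − y.

[1] `<polygon>` regular polygon, #ff8800→score S567 F1726: (72.98,78.51) → (69.92,70.59) → (61.82,68.03) → (54.77,72.77) → (54.08,81.24) → (60.28,87.06) → (68.68,85.84) → (72.98,78.51) (closed)

[2] `<circle>` circle, #ff8800→score S567 F1726: (119.33,21.31) → (115.95,29.46) → (107.80,32.84) → (99.65,29.46) → (96.27,21.31) → (99.65,13.16) → (107.80,9.78) → (115.95,13.16) → (119.33,21.31) (closed)

[3] `<polyline>` open polyline, #0000ff→engrave S191 F3667: (34.82,71.09) → (105.67,103.38) → (120.40,145.64) → (10.01,110.83) → (72.35,14.49)

[4] `<path>` regular polygon, #ff00ff→cut S728 F457: (20.20,83.70) → (25.24,90.37) → (33.60,90.59) → (38.99,84.19) → (37.34,75.99) → (29.90,72.16) → (22.27,75.59) → (20.20,83.70) (closed)

[5] `<path>` cubic bezier, #0000ff→engrave S191 F3667: (152.42,64.08) → (126.55,64.74) → (76.63,87.96) → (29.70,112.32) → (12.79,116.39)

[6] `<polygon>` rectangle, #ff8800→score S567 F1726: (63.80,144.41) → (91.17,144.41) → (91.17,72.87) → (63.80,72.87) → (63.80,144.41) (closed)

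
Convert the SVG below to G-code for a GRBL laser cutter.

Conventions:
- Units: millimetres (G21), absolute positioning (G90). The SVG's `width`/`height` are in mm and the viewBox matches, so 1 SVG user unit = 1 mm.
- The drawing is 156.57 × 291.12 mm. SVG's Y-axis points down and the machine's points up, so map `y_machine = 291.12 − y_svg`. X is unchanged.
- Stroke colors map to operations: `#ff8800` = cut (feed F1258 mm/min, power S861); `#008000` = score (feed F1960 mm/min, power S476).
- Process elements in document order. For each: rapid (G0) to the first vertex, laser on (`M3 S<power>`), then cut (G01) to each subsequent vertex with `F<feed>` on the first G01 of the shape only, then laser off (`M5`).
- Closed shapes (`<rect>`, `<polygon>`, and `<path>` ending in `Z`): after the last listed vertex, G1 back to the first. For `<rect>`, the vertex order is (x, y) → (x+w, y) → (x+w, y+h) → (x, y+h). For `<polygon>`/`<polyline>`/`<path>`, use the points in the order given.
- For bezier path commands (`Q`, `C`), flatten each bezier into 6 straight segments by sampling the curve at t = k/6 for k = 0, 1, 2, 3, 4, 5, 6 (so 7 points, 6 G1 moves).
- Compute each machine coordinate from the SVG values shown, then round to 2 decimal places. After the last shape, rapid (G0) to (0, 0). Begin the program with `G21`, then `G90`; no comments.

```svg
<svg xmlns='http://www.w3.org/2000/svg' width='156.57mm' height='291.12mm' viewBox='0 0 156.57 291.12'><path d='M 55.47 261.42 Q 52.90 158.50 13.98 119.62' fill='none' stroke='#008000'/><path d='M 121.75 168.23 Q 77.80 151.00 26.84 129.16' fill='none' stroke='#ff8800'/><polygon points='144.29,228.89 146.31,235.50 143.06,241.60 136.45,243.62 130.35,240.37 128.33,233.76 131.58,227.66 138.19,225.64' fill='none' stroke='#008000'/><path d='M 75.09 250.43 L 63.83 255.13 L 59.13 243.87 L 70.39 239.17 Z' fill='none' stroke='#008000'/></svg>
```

G21
G90
G0 X55.47 Y29.70
M3 S476
G01 X53.60 Y62.23 F1960
G01 X49.72 Y91.20
G01 X43.81 Y116.61
G01 X35.89 Y138.46
G01 X25.94 Y156.76
G01 X13.98 Y171.50
M5
G0 X121.75 Y122.89
M3 S861
G01 X106.91 Y128.76 F1258
G01 X91.67 Y134.89
G01 X76.05 Y141.27
G01 X60.03 Y147.91
G01 X43.63 Y154.81
G01 X26.84 Y161.96
M5
G0 X144.29 Y62.23
M3 S476
G01 X146.31 Y55.62 F1960
G01 X143.06 Y49.52
G01 X136.45 Y47.50
G01 X130.35 Y50.75
G01 X128.33 Y57.36
G01 X131.58 Y63.46
G01 X138.19 Y65.48
G01 X144.29 Y62.23
M5
G0 X75.09 Y40.69
M3 S476
G01 X63.83 Y35.99 F1960
G01 X59.13 Y47.25
G01 X70.39 Y51.95
G01 X75.09 Y40.69
M5
G0 X0.00 Y0.00

1 u = 1 mm; y_m = 291.12 − y.

[1] `<path>` quadratic bezier, #008000→score S476 F1960: (55.47,29.70) → (53.60,62.23) → (49.72,91.20) → (43.81,116.61) → (35.89,138.46) → (25.94,156.76) → (13.98,171.50)

[2] `<path>` quadratic bezier, #ff8800→cut S861 F1258: (121.75,122.89) → (106.91,128.76) → (91.67,134.89) → (76.05,141.27) → (60.03,147.91) → (43.63,154.81) → (26.84,161.96)

[3] `<polygon>` regular polygon, #008000→score S476 F1960: (144.29,62.23) → (146.31,55.62) → (143.06,49.52) → (136.45,47.50) → (130.35,50.75) → (128.33,57.36) → (131.58,63.46) → (138.19,65.48) → (144.29,62.23) (closed)

[4] `<path>` regular polygon, #008000→score S476 F1960: (75.09,40.69) → (63.83,35.99) → (59.13,47.25) → (70.39,51.95) → (75.09,40.69) (closed)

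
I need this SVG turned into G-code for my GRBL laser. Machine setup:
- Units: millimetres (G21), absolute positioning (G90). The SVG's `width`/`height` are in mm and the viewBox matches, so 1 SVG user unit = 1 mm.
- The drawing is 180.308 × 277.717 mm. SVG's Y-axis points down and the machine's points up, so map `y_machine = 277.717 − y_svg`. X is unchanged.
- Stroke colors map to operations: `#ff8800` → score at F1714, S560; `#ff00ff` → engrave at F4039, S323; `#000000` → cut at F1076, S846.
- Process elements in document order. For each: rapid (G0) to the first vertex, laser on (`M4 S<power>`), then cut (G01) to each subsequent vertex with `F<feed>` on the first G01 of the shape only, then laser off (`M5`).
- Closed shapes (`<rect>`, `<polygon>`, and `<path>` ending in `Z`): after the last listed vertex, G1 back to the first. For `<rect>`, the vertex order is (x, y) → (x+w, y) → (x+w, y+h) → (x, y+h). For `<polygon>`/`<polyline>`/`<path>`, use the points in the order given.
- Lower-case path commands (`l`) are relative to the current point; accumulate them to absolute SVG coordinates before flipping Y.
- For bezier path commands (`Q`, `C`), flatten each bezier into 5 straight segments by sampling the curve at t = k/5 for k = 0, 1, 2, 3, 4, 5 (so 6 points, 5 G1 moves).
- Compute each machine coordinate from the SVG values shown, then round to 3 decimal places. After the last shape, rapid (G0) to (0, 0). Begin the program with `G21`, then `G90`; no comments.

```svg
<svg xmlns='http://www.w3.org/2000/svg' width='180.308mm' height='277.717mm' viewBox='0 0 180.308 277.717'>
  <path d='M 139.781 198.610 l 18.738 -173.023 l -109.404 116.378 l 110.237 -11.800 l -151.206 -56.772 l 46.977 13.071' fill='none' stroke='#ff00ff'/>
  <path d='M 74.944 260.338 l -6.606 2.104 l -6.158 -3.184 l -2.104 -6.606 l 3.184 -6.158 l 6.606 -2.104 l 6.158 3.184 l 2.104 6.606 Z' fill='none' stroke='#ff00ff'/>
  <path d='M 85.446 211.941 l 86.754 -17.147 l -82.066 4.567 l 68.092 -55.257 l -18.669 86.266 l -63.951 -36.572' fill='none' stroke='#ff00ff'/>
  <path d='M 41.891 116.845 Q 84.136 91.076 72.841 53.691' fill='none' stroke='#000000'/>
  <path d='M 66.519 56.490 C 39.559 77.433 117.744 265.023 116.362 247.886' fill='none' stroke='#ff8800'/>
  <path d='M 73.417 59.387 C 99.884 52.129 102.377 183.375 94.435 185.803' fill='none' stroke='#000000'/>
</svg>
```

Since the viewBox matches the mm dimensions, user units are millimetres directly. The only transform is the Y-flip y_m = 277.717 − y_svg.

Shape 1 is a open polyline drawn with `<path>`. Its stroke #ff00ff means engrave at S323, F4039. After flipping Y the toolpath is (139.781,79.107) → (158.519,252.130) → (49.115,135.752) → (159.352,147.552) → (8.146,204.324) → (55.123,191.253).

Shape 2 is a regular polygon drawn with `<path>`. Its stroke #ff00ff means engrave at S323, F4039. After flipping Y the toolpath is (74.944,17.379) → (68.338,15.275) → (62.180,18.459) → (60.076,25.065) → (63.260,31.223) → (69.866,33.327) → (76.024,30.143) → (78.128,23.537) → (74.944,17.379), returning to the start.

Shape 3 is a open polyline drawn with `<path>`. Its stroke #ff00ff means engrave at S323, F4039. After flipping Y the toolpath is (85.446,65.776) → (172.200,82.923) → (90.134,78.356) → (158.226,133.613) → (139.557,47.347) → (75.606,83.919).

Shape 4 is a quadratic bezier drawn with `<path>`. Its stroke #000000 means cut at S846, F1076. After flipping Y the toolpath is (41.891,160.872) → (56.647,171.644) → (67.121,183.346) → (73.311,195.977) → (75.217,209.537) → (72.841,224.026).

Shape 5 is a cubic bezier drawn with `<path>`. Its stroke #ff8800 means score at S560, F1714. After flipping Y the toolpath is (66.519,221.227) → (61.483,191.635) → (72.815,139.873) → (91.650,83.768) → (109.121,41.145) → (116.362,29.831).

Shape 6 is a cubic bezier drawn with `<path>`. Its stroke #000000 means cut at S846, F1076. After flipping Y the toolpath is (73.417,218.330) → (86.529,208.203) → (94.536,177.666) → (98.090,139.552) → (97.840,106.690) → (94.435,91.914).

G21
G90
G0 X139.781 Y79.107
M4 S323
G01 X158.519 Y252.130 F4039
G01 X49.115 Y135.752
G01 X159.352 Y147.552
G01 X8.146 Y204.324
G01 X55.123 Y191.253
M5
G0 X74.944 Y17.379
M4 S323
G01 X68.338 Y15.275 F4039
G01 X62.180 Y18.459
G01 X60.076 Y25.065
G01 X63.260 Y31.223
G01 X69.866 Y33.327
G01 X76.024 Y30.143
G01 X78.128 Y23.537
G01 X74.944 Y17.379
M5
G0 X85.446 Y65.776
M4 S323
G01 X172.200 Y82.923 F4039
G01 X90.134 Y78.356
G01 X158.226 Y133.613
G01 X139.557 Y47.347
G01 X75.606 Y83.919
M5
G0 X41.891 Y160.872
M4 S846
G01 X56.647 Y171.644 F1076
G01 X67.121 Y183.346
G01 X73.311 Y195.977
G01 X75.217 Y209.537
G01 X72.841 Y224.026
M5
G0 X66.519 Y221.227
M4 S560
G01 X61.483 Y191.635 F1714
G01 X72.815 Y139.873
G01 X91.650 Y83.768
G01 X109.121 Y41.145
G01 X116.362 Y29.831
M5
G0 X73.417 Y218.330
M4 S846
G01 X86.529 Y208.203 F1076
G01 X94.536 Y177.666
G01 X98.090 Y139.552
G01 X97.840 Y106.690
G01 X94.435 Y91.914
M5
G0 X0.000 Y0.000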